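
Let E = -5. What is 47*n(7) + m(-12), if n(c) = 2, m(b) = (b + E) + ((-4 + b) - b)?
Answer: 73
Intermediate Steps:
m(b) = -9 + b (m(b) = (b - 5) + ((-4 + b) - b) = (-5 + b) - 4 = -9 + b)
47*n(7) + m(-12) = 47*2 + (-9 - 12) = 94 - 21 = 73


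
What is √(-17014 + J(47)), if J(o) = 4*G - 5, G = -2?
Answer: I*√17027 ≈ 130.49*I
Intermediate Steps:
J(o) = -13 (J(o) = 4*(-2) - 5 = -8 - 5 = -13)
√(-17014 + J(47)) = √(-17014 - 13) = √(-17027) = I*√17027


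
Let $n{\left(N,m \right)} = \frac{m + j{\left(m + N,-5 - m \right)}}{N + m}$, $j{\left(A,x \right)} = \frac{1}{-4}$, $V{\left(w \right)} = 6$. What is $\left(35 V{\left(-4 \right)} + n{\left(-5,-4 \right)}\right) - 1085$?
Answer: $- \frac{31483}{36} \approx -874.53$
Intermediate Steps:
$j{\left(A,x \right)} = - \frac{1}{4}$
$n{\left(N,m \right)} = \frac{- \frac{1}{4} + m}{N + m}$ ($n{\left(N,m \right)} = \frac{m - \frac{1}{4}}{N + m} = \frac{- \frac{1}{4} + m}{N + m}$)
$\left(35 V{\left(-4 \right)} + n{\left(-5,-4 \right)}\right) - 1085 = \left(35 \cdot 6 + \frac{- \frac{1}{4} - 4}{-5 - 4}\right) - 1085 = \left(210 + \frac{1}{-9} \left(- \frac{17}{4}\right)\right) - 1085 = \left(210 - - \frac{17}{36}\right) - 1085 = \left(210 + \frac{17}{36}\right) - 1085 = \frac{7577}{36} - 1085 = - \frac{31483}{36}$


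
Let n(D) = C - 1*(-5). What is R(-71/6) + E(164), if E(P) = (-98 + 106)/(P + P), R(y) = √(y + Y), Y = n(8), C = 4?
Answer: 1/41 + I*√102/6 ≈ 0.02439 + 1.6833*I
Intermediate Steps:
n(D) = 9 (n(D) = 4 - 1*(-5) = 4 + 5 = 9)
Y = 9
R(y) = √(9 + y) (R(y) = √(y + 9) = √(9 + y))
E(P) = 4/P (E(P) = 8/((2*P)) = 8*(1/(2*P)) = 4/P)
R(-71/6) + E(164) = √(9 - 71/6) + 4/164 = √(9 - 71*⅙) + 4*(1/164) = √(9 - 71/6) + 1/41 = √(-17/6) + 1/41 = I*√102/6 + 1/41 = 1/41 + I*√102/6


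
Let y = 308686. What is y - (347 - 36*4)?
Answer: 308483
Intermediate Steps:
y - (347 - 36*4) = 308686 - (347 - 36*4) = 308686 - (347 - 144) = 308686 - 1*203 = 308686 - 203 = 308483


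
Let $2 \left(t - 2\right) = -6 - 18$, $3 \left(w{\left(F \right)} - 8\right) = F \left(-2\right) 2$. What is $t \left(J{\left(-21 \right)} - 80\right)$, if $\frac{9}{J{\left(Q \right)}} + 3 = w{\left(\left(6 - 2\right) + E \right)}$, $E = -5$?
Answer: $\frac{14930}{19} \approx 785.79$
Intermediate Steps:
$w{\left(F \right)} = 8 - \frac{4 F}{3}$ ($w{\left(F \right)} = 8 + \frac{F \left(-2\right) 2}{3} = 8 + \frac{- 2 F 2}{3} = 8 + \frac{\left(-4\right) F}{3} = 8 - \frac{4 F}{3}$)
$J{\left(Q \right)} = \frac{27}{19}$ ($J{\left(Q \right)} = \frac{9}{-3 + \left(8 - \frac{4 \left(\left(6 - 2\right) - 5\right)}{3}\right)} = \frac{9}{-3 + \left(8 - \frac{4 \left(4 - 5\right)}{3}\right)} = \frac{9}{-3 + \left(8 - - \frac{4}{3}\right)} = \frac{9}{-3 + \left(8 + \frac{4}{3}\right)} = \frac{9}{-3 + \frac{28}{3}} = \frac{9}{\frac{19}{3}} = 9 \cdot \frac{3}{19} = \frac{27}{19}$)
$t = -10$ ($t = 2 + \frac{-6 - 18}{2} = 2 + \frac{1}{2} \left(-24\right) = 2 - 12 = -10$)
$t \left(J{\left(-21 \right)} - 80\right) = - 10 \left(\frac{27}{19} - 80\right) = \left(-10\right) \left(- \frac{1493}{19}\right) = \frac{14930}{19}$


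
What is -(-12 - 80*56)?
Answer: 4492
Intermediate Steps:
-(-12 - 80*56) = -(-12 - 4480) = -1*(-4492) = 4492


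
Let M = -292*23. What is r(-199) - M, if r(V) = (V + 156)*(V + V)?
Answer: 23830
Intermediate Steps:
M = -6716
r(V) = 2*V*(156 + V) (r(V) = (156 + V)*(2*V) = 2*V*(156 + V))
r(-199) - M = 2*(-199)*(156 - 199) - 1*(-6716) = 2*(-199)*(-43) + 6716 = 17114 + 6716 = 23830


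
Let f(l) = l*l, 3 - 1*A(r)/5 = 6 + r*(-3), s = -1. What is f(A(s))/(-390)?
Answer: -30/13 ≈ -2.3077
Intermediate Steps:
A(r) = -15 + 15*r (A(r) = 15 - 5*(6 + r*(-3)) = 15 - 5*(6 - 3*r) = 15 + (-30 + 15*r) = -15 + 15*r)
f(l) = l²
f(A(s))/(-390) = (-15 + 15*(-1))²/(-390) = (-15 - 15)²*(-1/390) = (-30)²*(-1/390) = 900*(-1/390) = -30/13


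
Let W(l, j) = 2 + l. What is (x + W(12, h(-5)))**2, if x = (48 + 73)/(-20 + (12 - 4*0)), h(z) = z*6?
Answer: 81/64 ≈ 1.2656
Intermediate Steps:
h(z) = 6*z
x = -121/8 (x = 121/(-20 + (12 - 1*0)) = 121/(-20 + (12 + 0)) = 121/(-20 + 12) = 121/(-8) = 121*(-1/8) = -121/8 ≈ -15.125)
(x + W(12, h(-5)))**2 = (-121/8 + (2 + 12))**2 = (-121/8 + 14)**2 = (-9/8)**2 = 81/64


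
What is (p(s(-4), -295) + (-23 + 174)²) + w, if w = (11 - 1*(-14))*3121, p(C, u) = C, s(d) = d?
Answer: 100822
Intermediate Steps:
w = 78025 (w = (11 + 14)*3121 = 25*3121 = 78025)
(p(s(-4), -295) + (-23 + 174)²) + w = (-4 + (-23 + 174)²) + 78025 = (-4 + 151²) + 78025 = (-4 + 22801) + 78025 = 22797 + 78025 = 100822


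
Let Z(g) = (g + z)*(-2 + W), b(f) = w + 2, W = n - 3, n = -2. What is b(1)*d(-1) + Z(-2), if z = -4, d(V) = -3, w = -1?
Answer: 39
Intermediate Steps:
W = -5 (W = -2 - 3 = -5)
b(f) = 1 (b(f) = -1 + 2 = 1)
Z(g) = 28 - 7*g (Z(g) = (g - 4)*(-2 - 5) = (-4 + g)*(-7) = 28 - 7*g)
b(1)*d(-1) + Z(-2) = 1*(-3) + (28 - 7*(-2)) = -3 + (28 + 14) = -3 + 42 = 39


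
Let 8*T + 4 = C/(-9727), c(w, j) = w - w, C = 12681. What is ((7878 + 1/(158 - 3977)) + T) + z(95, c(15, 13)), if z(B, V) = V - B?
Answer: 2312749426825/297179304 ≈ 7782.3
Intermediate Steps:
c(w, j) = 0
T = -51589/77816 (T = -1/2 + (12681/(-9727))/8 = -1/2 + (12681*(-1/9727))/8 = -1/2 + (1/8)*(-12681/9727) = -1/2 - 12681/77816 = -51589/77816 ≈ -0.66296)
((7878 + 1/(158 - 3977)) + T) + z(95, c(15, 13)) = ((7878 + 1/(158 - 3977)) - 51589/77816) + (0 - 1*95) = ((7878 + 1/(-3819)) - 51589/77816) + (0 - 95) = ((7878 - 1/3819) - 51589/77816) - 95 = (30086081/3819 - 51589/77816) - 95 = 2340981460705/297179304 - 95 = 2312749426825/297179304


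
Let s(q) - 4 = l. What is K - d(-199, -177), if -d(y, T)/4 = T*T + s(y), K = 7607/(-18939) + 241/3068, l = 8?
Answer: 123461659189/984828 ≈ 1.2536e+5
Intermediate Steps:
K = -318203/984828 (K = 7607*(-1/18939) + 241*(1/3068) = -7607/18939 + 241/3068 = -318203/984828 ≈ -0.32311)
s(q) = 12 (s(q) = 4 + 8 = 12)
d(y, T) = -48 - 4*T² (d(y, T) = -4*(T*T + 12) = -4*(T² + 12) = -4*(12 + T²) = -48 - 4*T²)
K - d(-199, -177) = -318203/984828 - (-48 - 4*(-177)²) = -318203/984828 - (-48 - 4*31329) = -318203/984828 - (-48 - 125316) = -318203/984828 - 1*(-125364) = -318203/984828 + 125364 = 123461659189/984828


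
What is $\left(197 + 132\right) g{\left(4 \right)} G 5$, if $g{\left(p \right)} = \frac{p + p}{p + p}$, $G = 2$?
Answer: $3290$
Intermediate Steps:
$g{\left(p \right)} = 1$ ($g{\left(p \right)} = \frac{2 p}{2 p} = 2 p \frac{1}{2 p} = 1$)
$\left(197 + 132\right) g{\left(4 \right)} G 5 = \left(197 + 132\right) 1 \cdot 2 \cdot 5 = 329 \cdot 2 \cdot 5 = 329 \cdot 10 = 3290$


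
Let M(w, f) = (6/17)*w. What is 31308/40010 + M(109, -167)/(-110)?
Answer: 1618971/3740935 ≈ 0.43277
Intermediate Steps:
M(w, f) = 6*w/17 (M(w, f) = (6*(1/17))*w = 6*w/17)
31308/40010 + M(109, -167)/(-110) = 31308/40010 + ((6/17)*109)/(-110) = 31308*(1/40010) + (654/17)*(-1/110) = 15654/20005 - 327/935 = 1618971/3740935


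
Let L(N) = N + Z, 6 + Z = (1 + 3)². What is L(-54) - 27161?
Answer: -27205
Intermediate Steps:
Z = 10 (Z = -6 + (1 + 3)² = -6 + 4² = -6 + 16 = 10)
L(N) = 10 + N (L(N) = N + 10 = 10 + N)
L(-54) - 27161 = (10 - 54) - 27161 = -44 - 27161 = -27205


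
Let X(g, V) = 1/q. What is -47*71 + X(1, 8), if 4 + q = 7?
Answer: -10010/3 ≈ -3336.7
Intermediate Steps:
q = 3 (q = -4 + 7 = 3)
X(g, V) = ⅓ (X(g, V) = 1/3 = ⅓)
-47*71 + X(1, 8) = -47*71 + ⅓ = -3337 + ⅓ = -10010/3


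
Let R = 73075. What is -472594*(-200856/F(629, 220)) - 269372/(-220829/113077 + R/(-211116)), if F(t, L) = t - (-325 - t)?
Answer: 71505722055363265536/1190147907869 ≈ 6.0081e+7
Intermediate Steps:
F(t, L) = 325 + 2*t (F(t, L) = t + (325 + t) = 325 + 2*t)
-472594*(-200856/F(629, 220)) - 269372/(-220829/113077 + R/(-211116)) = -472594*(-200856/(325 + 2*629)) - 269372/(-220829/113077 + 73075/(-211116)) = -472594*(-200856/(325 + 1258)) - 269372/(-220829*1/113077 + 73075*(-1/211116)) = -472594/(1583*(-1/200856)) - 269372/(-220829/113077 - 73075/211116) = -472594/(-1583/200856) - 269372/(-751830643/327018684) = -472594*(-200856/1583) - 269372*(-327018684/751830643) = 94923340464/1583 + 88089676946448/751830643 = 71505722055363265536/1190147907869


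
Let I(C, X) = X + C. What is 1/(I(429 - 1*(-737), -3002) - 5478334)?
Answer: -1/5480170 ≈ -1.8248e-7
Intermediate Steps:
I(C, X) = C + X
1/(I(429 - 1*(-737), -3002) - 5478334) = 1/(((429 - 1*(-737)) - 3002) - 5478334) = 1/(((429 + 737) - 3002) - 5478334) = 1/((1166 - 3002) - 5478334) = 1/(-1836 - 5478334) = 1/(-5480170) = -1/5480170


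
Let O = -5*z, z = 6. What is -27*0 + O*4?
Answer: -120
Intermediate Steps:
O = -30 (O = -5*6 = -30)
-27*0 + O*4 = -27*0 - 30*4 = 0 - 120 = -120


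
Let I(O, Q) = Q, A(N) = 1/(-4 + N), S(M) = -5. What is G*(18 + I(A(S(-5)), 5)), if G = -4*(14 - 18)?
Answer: 368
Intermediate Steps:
G = 16 (G = -4*(-4) = 16)
G*(18 + I(A(S(-5)), 5)) = 16*(18 + 5) = 16*23 = 368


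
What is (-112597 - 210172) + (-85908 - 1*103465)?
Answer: -512142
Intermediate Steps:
(-112597 - 210172) + (-85908 - 1*103465) = -322769 + (-85908 - 103465) = -322769 - 189373 = -512142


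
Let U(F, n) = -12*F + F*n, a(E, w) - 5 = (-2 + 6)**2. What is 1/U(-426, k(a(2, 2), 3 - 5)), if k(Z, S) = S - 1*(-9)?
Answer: 1/2130 ≈ 0.00046948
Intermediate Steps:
a(E, w) = 21 (a(E, w) = 5 + (-2 + 6)**2 = 5 + 4**2 = 5 + 16 = 21)
k(Z, S) = 9 + S (k(Z, S) = S + 9 = 9 + S)
1/U(-426, k(a(2, 2), 3 - 5)) = 1/(-426*(-12 + (9 + (3 - 5)))) = 1/(-426*(-12 + (9 - 2))) = 1/(-426*(-12 + 7)) = 1/(-426*(-5)) = 1/2130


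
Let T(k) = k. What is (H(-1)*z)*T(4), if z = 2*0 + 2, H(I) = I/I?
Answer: 8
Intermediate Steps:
H(I) = 1
z = 2 (z = 0 + 2 = 2)
(H(-1)*z)*T(4) = (1*2)*4 = 2*4 = 8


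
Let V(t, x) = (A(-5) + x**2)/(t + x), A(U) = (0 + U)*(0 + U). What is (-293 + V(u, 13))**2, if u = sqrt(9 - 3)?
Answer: 2046611985/26569 + 17551956*sqrt(6)/26569 ≈ 78648.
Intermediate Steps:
u = sqrt(6) ≈ 2.4495
A(U) = U**2 (A(U) = U*U = U**2)
V(t, x) = (25 + x**2)/(t + x) (V(t, x) = ((-5)**2 + x**2)/(t + x) = (25 + x**2)/(t + x))
(-293 + V(u, 13))**2 = (-293 + (25 + 13**2)/(sqrt(6) + 13))**2 = (-293 + (25 + 169)/(13 + sqrt(6)))**2 = (-293 + 194/(13 + sqrt(6)))**2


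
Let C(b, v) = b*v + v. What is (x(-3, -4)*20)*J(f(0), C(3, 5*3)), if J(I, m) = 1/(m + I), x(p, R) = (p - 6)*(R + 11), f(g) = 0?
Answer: -21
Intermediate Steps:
x(p, R) = (-6 + p)*(11 + R)
C(b, v) = v + b*v
J(I, m) = 1/(I + m)
(x(-3, -4)*20)*J(f(0), C(3, 5*3)) = ((-66 - 6*(-4) + 11*(-3) - 4*(-3))*20)/(0 + (5*3)*(1 + 3)) = ((-66 + 24 - 33 + 12)*20)/(0 + 15*4) = (-63*20)/(0 + 60) = -1260/60 = -1260*1/60 = -21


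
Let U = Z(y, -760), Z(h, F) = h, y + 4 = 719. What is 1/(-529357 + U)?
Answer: -1/528642 ≈ -1.8916e-6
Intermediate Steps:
y = 715 (y = -4 + 719 = 715)
U = 715
1/(-529357 + U) = 1/(-529357 + 715) = 1/(-528642) = -1/528642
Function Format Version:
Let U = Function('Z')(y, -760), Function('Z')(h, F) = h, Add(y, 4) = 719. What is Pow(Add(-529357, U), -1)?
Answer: Rational(-1, 528642) ≈ -1.8916e-6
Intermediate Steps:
y = 715 (y = Add(-4, 719) = 715)
U = 715
Pow(Add(-529357, U), -1) = Pow(Add(-529357, 715), -1) = Pow(-528642, -1) = Rational(-1, 528642)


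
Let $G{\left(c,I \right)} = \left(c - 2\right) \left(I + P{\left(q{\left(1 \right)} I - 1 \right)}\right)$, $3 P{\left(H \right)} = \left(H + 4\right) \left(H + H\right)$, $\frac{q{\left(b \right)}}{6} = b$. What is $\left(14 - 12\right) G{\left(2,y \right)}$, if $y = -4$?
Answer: $0$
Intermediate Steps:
$q{\left(b \right)} = 6 b$
$P{\left(H \right)} = \frac{2 H \left(4 + H\right)}{3}$ ($P{\left(H \right)} = \frac{\left(H + 4\right) \left(H + H\right)}{3} = \frac{\left(4 + H\right) 2 H}{3} = \frac{2 H \left(4 + H\right)}{3}$)
$G{\left(c,I \right)} = \left(-2 + c\right) \left(I + \frac{2 \left(-1 + 6 I\right) \left(3 + 6 I\right)}{3}\right)$ ($G{\left(c,I \right)} = \left(c - 2\right) \left(I + \frac{2 \left(6 \cdot 1 I - 1\right) \left(4 + \left(6 \cdot 1 I - 1\right)\right)}{3}\right) = \left(-2 + c\right) \left(I + \frac{2 \left(6 I - 1\right) \left(4 + \left(6 I - 1\right)\right)}{3}\right) = \left(-2 + c\right) \left(I + \frac{2 \left(-1 + 6 I\right) \left(4 + \left(-1 + 6 I\right)\right)}{3}\right) = \left(-2 + c\right) \left(I + \frac{2 \left(-1 + 6 I\right) \left(3 + 6 I\right)}{3}\right)$)
$\left(14 - 12\right) G{\left(2,y \right)} = \left(14 - 12\right) \left(4 - 48 \left(-4\right)^{2} - -72 - 4 + 9 \left(-4\right) 2 + 24 \cdot 2 \left(-4\right)^{2}\right) = 2 \left(4 - 768 + 72 - 4 - 72 + 24 \cdot 2 \cdot 16\right) = 2 \left(4 - 768 + 72 - 4 - 72 + 768\right) = 2 \cdot 0 = 0$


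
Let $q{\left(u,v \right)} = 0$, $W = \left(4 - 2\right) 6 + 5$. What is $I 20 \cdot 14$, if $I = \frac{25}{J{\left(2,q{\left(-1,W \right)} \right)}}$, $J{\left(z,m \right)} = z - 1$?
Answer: $7000$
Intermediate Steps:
$W = 17$ ($W = 2 \cdot 6 + 5 = 12 + 5 = 17$)
$J{\left(z,m \right)} = -1 + z$
$I = 25$ ($I = \frac{25}{-1 + 2} = \frac{25}{1} = 25 \cdot 1 = 25$)
$I 20 \cdot 14 = 25 \cdot 20 \cdot 14 = 500 \cdot 14 = 7000$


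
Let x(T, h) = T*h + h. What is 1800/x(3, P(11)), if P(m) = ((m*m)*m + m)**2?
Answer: 225/900482 ≈ 0.00024987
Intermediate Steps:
P(m) = (m + m**3)**2 (P(m) = (m**2*m + m)**2 = (m**3 + m)**2 = (m + m**3)**2)
x(T, h) = h + T*h
1800/x(3, P(11)) = 1800/(((11**2*(1 + 11**2)**2)*(1 + 3))) = 1800/(((121*(1 + 121)**2)*4)) = 1800/(((121*122**2)*4)) = 1800/(((121*14884)*4)) = 1800/((1800964*4)) = 1800/7203856 = 1800*(1/7203856) = 225/900482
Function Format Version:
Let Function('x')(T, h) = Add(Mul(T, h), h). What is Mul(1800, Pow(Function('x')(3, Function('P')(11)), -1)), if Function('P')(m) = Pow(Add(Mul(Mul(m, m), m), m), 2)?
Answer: Rational(225, 900482) ≈ 0.00024987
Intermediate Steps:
Function('P')(m) = Pow(Add(m, Pow(m, 3)), 2) (Function('P')(m) = Pow(Add(Mul(Pow(m, 2), m), m), 2) = Pow(Add(Pow(m, 3), m), 2) = Pow(Add(m, Pow(m, 3)), 2))
Function('x')(T, h) = Add(h, Mul(T, h))
Mul(1800, Pow(Function('x')(3, Function('P')(11)), -1)) = Mul(1800, Pow(Mul(Mul(Pow(11, 2), Pow(Add(1, Pow(11, 2)), 2)), Add(1, 3)), -1)) = Mul(1800, Pow(Mul(Mul(121, Pow(Add(1, 121), 2)), 4), -1)) = Mul(1800, Pow(Mul(Mul(121, Pow(122, 2)), 4), -1)) = Mul(1800, Pow(Mul(Mul(121, 14884), 4), -1)) = Mul(1800, Pow(Mul(1800964, 4), -1)) = Mul(1800, Pow(7203856, -1)) = Mul(1800, Rational(1, 7203856)) = Rational(225, 900482)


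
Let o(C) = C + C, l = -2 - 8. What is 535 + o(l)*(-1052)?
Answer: 21575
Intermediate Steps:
l = -10
o(C) = 2*C
535 + o(l)*(-1052) = 535 + (2*(-10))*(-1052) = 535 - 20*(-1052) = 535 + 21040 = 21575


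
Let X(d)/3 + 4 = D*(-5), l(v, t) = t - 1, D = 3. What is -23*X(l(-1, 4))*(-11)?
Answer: -14421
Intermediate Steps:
l(v, t) = -1 + t
X(d) = -57 (X(d) = -12 + 3*(3*(-5)) = -12 + 3*(-15) = -12 - 45 = -57)
-23*X(l(-1, 4))*(-11) = -23*(-57)*(-11) = 1311*(-11) = -14421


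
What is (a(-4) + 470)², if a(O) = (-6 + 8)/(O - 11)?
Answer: 49674304/225 ≈ 2.2077e+5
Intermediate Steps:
a(O) = 2/(-11 + O)
(a(-4) + 470)² = (2/(-11 - 4) + 470)² = (2/(-15) + 470)² = (2*(-1/15) + 470)² = (-2/15 + 470)² = (7048/15)² = 49674304/225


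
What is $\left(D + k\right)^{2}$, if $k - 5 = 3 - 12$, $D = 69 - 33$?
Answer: $1024$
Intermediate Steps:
$D = 36$ ($D = 69 - 33 = 36$)
$k = -4$ ($k = 5 + \left(3 - 12\right) = 5 - 9 = -4$)
$\left(D + k\right)^{2} = \left(36 - 4\right)^{2} = 32^{2} = 1024$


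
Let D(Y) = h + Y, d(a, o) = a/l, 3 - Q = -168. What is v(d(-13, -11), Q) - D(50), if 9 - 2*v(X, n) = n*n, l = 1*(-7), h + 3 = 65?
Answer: -14728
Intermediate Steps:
h = 62 (h = -3 + 65 = 62)
Q = 171 (Q = 3 - 1*(-168) = 3 + 168 = 171)
l = -7
d(a, o) = -a/7 (d(a, o) = a/(-7) = a*(-1/7) = -a/7)
v(X, n) = 9/2 - n**2/2 (v(X, n) = 9/2 - n*n/2 = 9/2 - n**2/2)
D(Y) = 62 + Y
v(d(-13, -11), Q) - D(50) = (9/2 - 1/2*171**2) - (62 + 50) = (9/2 - 1/2*29241) - 1*112 = (9/2 - 29241/2) - 112 = -14616 - 112 = -14728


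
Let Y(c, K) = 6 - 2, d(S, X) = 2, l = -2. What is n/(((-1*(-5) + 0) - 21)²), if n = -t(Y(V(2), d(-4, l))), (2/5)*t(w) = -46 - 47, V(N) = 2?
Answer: 465/512 ≈ 0.90820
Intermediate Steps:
Y(c, K) = 4
t(w) = -465/2 (t(w) = 5*(-46 - 47)/2 = (5/2)*(-93) = -465/2)
n = 465/2 (n = -1*(-465/2) = 465/2 ≈ 232.50)
n/(((-1*(-5) + 0) - 21)²) = 465/(2*(((-1*(-5) + 0) - 21)²)) = 465/(2*(((5 + 0) - 21)²)) = 465/(2*((5 - 21)²)) = 465/(2*((-16)²)) = (465/2)/256 = (465/2)*(1/256) = 465/512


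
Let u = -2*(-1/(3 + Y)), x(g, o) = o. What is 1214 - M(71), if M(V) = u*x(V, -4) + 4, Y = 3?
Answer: 3634/3 ≈ 1211.3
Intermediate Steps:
u = 1/3 (u = -2*(-1/(3 + 3)) = -2/(6*(-1)) = -2/(-6) = -2*(-1/6) = 1/3 ≈ 0.33333)
M(V) = 8/3 (M(V) = (1/3)*(-4) + 4 = -4/3 + 4 = 8/3)
1214 - M(71) = 1214 - 1*8/3 = 1214 - 8/3 = 3634/3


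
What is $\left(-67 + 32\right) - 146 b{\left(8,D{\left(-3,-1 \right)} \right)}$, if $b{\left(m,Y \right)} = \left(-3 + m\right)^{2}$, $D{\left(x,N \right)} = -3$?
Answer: $-3685$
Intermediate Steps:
$\left(-67 + 32\right) - 146 b{\left(8,D{\left(-3,-1 \right)} \right)} = \left(-67 + 32\right) - 146 \left(-3 + 8\right)^{2} = -35 - 146 \cdot 5^{2} = -35 - 3650 = -3685$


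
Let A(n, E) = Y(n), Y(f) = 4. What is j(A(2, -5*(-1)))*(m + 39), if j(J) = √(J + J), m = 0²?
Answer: 78*√2 ≈ 110.31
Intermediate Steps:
m = 0
A(n, E) = 4
j(J) = √2*√J (j(J) = √(2*J) = √2*√J)
j(A(2, -5*(-1)))*(m + 39) = (√2*√4)*(0 + 39) = (√2*2)*39 = (2*√2)*39 = 78*√2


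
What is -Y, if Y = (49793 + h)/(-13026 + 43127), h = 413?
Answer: -50206/30101 ≈ -1.6679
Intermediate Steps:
Y = 50206/30101 (Y = (49793 + 413)/(-13026 + 43127) = 50206/30101 ≈ 1.6679)
-Y = -1*50206/30101 = -50206/30101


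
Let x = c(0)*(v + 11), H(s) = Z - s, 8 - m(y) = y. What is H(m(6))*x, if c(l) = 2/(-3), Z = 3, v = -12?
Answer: ⅔ ≈ 0.66667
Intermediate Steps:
m(y) = 8 - y
H(s) = 3 - s
c(l) = -⅔ (c(l) = 2*(-⅓) = -⅔)
x = ⅔ (x = -2*(-12 + 11)/3 = -⅔*(-1) = ⅔ ≈ 0.66667)
H(m(6))*x = (3 - (8 - 1*6))*(⅔) = (3 - (8 - 6))*(⅔) = (3 - 1*2)*(⅔) = (3 - 2)*(⅔) = 1*(⅔) = ⅔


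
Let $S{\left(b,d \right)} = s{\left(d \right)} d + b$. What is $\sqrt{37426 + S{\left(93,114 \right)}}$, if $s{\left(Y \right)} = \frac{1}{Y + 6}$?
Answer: $\frac{\sqrt{3751995}}{10} \approx 193.7$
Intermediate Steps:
$s{\left(Y \right)} = \frac{1}{6 + Y}$
$S{\left(b,d \right)} = b + \frac{d}{6 + d}$ ($S{\left(b,d \right)} = \frac{d}{6 + d} + b = b + \frac{d}{6 + d}$)
$\sqrt{37426 + S{\left(93,114 \right)}} = \sqrt{37426 + \frac{114 + 93 \left(6 + 114\right)}{6 + 114}} = \sqrt{37426 + \frac{114 + 93 \cdot 120}{120}} = \sqrt{37426 + \frac{114 + 11160}{120}} = \sqrt{37426 + \frac{1}{120} \cdot 11274} = \sqrt{37426 + \frac{1879}{20}} = \sqrt{\frac{750399}{20}} = \frac{\sqrt{3751995}}{10}$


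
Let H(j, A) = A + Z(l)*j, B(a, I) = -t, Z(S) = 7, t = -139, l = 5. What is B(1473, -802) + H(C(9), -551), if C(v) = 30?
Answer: -202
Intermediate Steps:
B(a, I) = 139 (B(a, I) = -1*(-139) = 139)
H(j, A) = A + 7*j
B(1473, -802) + H(C(9), -551) = 139 + (-551 + 7*30) = 139 + (-551 + 210) = 139 - 341 = -202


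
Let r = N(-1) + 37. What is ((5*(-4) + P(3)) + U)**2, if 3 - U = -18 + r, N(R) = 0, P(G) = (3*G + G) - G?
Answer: 729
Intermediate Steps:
P(G) = 3*G (P(G) = 4*G - G = 3*G)
r = 37 (r = 0 + 37 = 37)
U = -16 (U = 3 - (-18 + 37) = 3 - 1*19 = 3 - 19 = -16)
((5*(-4) + P(3)) + U)**2 = ((5*(-4) + 3*3) - 16)**2 = ((-20 + 9) - 16)**2 = (-11 - 16)**2 = (-27)**2 = 729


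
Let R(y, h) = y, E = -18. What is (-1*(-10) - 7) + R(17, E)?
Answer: 20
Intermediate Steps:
(-1*(-10) - 7) + R(17, E) = (-1*(-10) - 7) + 17 = (10 - 7) + 17 = 3 + 17 = 20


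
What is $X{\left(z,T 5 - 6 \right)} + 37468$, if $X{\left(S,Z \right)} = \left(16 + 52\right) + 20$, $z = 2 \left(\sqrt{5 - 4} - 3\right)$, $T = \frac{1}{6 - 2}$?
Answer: $37556$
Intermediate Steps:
$T = \frac{1}{4} \approx 0.25$
$z = -4$ ($z = 2 \left(\sqrt{1} - 3\right) = 2 \left(1 - 3\right) = 2 \left(-2\right) = -4$)
$X{\left(S,Z \right)} = 88$ ($X{\left(S,Z \right)} = 68 + 20 = 88$)
$X{\left(z,T 5 - 6 \right)} + 37468 = 88 + 37468 = 37556$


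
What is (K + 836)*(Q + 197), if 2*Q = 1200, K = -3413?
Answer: -2053869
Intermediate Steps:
Q = 600 (Q = (½)*1200 = 600)
(K + 836)*(Q + 197) = (-3413 + 836)*(600 + 197) = -2577*797 = -2053869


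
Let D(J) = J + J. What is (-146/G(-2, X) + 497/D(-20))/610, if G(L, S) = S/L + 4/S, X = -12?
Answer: -25969/414800 ≈ -0.062606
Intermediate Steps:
D(J) = 2*J
G(L, S) = 4/S + S/L
(-146/G(-2, X) + 497/D(-20))/610 = (-146/(4/(-12) - 12/(-2)) + 497/((2*(-20))))/610 = (-146/(4*(-1/12) - 12*(-½)) + 497/(-40))*(1/610) = (-146/(-⅓ + 6) + 497*(-1/40))*(1/610) = (-146/17/3 - 497/40)*(1/610) = (-146*3/17 - 497/40)*(1/610) = (-438/17 - 497/40)*(1/610) = -25969/680*1/610 = -25969/414800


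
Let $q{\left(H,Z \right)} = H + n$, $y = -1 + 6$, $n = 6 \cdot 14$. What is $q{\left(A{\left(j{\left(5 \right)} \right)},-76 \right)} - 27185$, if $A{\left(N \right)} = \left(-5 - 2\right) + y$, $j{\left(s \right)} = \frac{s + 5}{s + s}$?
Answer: $-27103$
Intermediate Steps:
$n = 84$
$y = 5$
$j{\left(s \right)} = \frac{5 + s}{2 s}$
$A{\left(N \right)} = -2$ ($A{\left(N \right)} = \left(-5 - 2\right) + 5 = -7 + 5 = -2$)
$q{\left(H,Z \right)} = 84 + H$ ($q{\left(H,Z \right)} = H + 84 = 84 + H$)
$q{\left(A{\left(j{\left(5 \right)} \right)},-76 \right)} - 27185 = \left(84 - 2\right) - 27185 = 82 - 27185 = -27103$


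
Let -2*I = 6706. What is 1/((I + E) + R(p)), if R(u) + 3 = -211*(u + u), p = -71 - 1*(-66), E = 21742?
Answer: 1/20496 ≈ 4.8790e-5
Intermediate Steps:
I = -3353 (I = -1/2*6706 = -3353)
p = -5 (p = -71 + 66 = -5)
R(u) = -3 - 422*u (R(u) = -3 - 211*(u + u) = -3 - 422*u)
1/((I + E) + R(p)) = 1/((-3353 + 21742) + (-3 - 422*(-5))) = 1/(18389 + (-3 + 2110)) = 1/(18389 + 2107) = 1/20496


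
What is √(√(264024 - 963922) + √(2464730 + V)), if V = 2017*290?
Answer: √(2*√762415 + I*√699898) ≈ 42.911 + 9.7481*I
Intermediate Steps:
V = 584930
√(√(264024 - 963922) + √(2464730 + V)) = √(√(264024 - 963922) + √(2464730 + 584930)) = √(√(-699898) + √3049660) = √(I*√699898 + 2*√762415) = √(2*√762415 + I*√699898)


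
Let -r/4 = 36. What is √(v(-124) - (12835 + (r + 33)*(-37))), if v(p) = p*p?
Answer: 3*I*√174 ≈ 39.573*I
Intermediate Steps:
r = -144 (r = -4*36 = -144)
v(p) = p²
√(v(-124) - (12835 + (r + 33)*(-37))) = √((-124)² - (12835 + (-144 + 33)*(-37))) = √(15376 - (12835 - 111*(-37))) = √(15376 - (12835 + 4107)) = √(15376 - 1*16942) = √(15376 - 16942) = √(-1566) = 3*I*√174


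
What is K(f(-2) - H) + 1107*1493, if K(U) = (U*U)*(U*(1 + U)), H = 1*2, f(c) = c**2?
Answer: 1652775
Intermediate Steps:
H = 2
K(U) = U**3*(1 + U) (K(U) = U**2*(U*(1 + U)) = U**3*(1 + U))
K(f(-2) - H) + 1107*1493 = ((-2)**2 - 1*2)**3*(1 + ((-2)**2 - 1*2)) + 1107*1493 = (4 - 2)**3*(1 + (4 - 2)) + 1652751 = 2**3*(1 + 2) + 1652751 = 8*3 + 1652751 = 24 + 1652751 = 1652775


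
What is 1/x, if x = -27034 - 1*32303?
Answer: -1/59337 ≈ -1.6853e-5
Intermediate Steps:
x = -59337 (x = -27034 - 32303 = -59337)
1/x = 1/(-59337) = -1/59337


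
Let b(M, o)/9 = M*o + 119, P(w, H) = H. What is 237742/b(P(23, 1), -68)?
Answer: 237742/459 ≈ 517.96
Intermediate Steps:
b(M, o) = 1071 + 9*M*o (b(M, o) = 9*(M*o + 119) = 9*(119 + M*o) = 1071 + 9*M*o)
237742/b(P(23, 1), -68) = 237742/(1071 + 9*1*(-68)) = 237742/(1071 - 612) = 237742/459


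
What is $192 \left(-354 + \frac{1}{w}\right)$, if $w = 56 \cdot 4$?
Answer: $- \frac{475770}{7} \approx -67967.0$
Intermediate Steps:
$w = 224$
$192 \left(-354 + \frac{1}{w}\right) = 192 \left(-354 + \frac{1}{224}\right) = 192 \left(- \frac{79295}{224}\right) = - \frac{475770}{7}$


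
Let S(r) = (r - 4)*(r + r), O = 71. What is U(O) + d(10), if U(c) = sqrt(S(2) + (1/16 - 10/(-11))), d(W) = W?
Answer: 10 + I*sqrt(13607)/44 ≈ 10.0 + 2.6511*I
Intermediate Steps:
S(r) = 2*r*(-4 + r) (S(r) = (-4 + r)*(2*r) = 2*r*(-4 + r))
U(c) = I*sqrt(13607)/44 (U(c) = sqrt(2*2*(-4 + 2) + (1/16 - 10/(-11))) = sqrt(2*2*(-2) + (1*(1/16) - 10*(-1/11))) = sqrt(-8 + (1/16 + 10/11)) = sqrt(-8 + 171/176) = sqrt(-1237/176) = I*sqrt(13607)/44)
U(O) + d(10) = I*sqrt(13607)/44 + 10 = 10 + I*sqrt(13607)/44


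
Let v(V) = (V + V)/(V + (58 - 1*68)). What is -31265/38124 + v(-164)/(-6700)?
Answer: -1519218403/1851873300 ≈ -0.82037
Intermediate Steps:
v(V) = 2*V/(-10 + V) (v(V) = (2*V)/(V + (58 - 68)) = (2*V)/(V - 10) = (2*V)/(-10 + V) = 2*V/(-10 + V))
-31265/38124 + v(-164)/(-6700) = -31265/38124 + (2*(-164)/(-10 - 164))/(-6700) = -31265*1/38124 + (2*(-164)/(-174))*(-1/6700) = -31265/38124 + (2*(-164)*(-1/174))*(-1/6700) = -31265/38124 + (164/87)*(-1/6700) = -31265/38124 - 41/145725 = -1519218403/1851873300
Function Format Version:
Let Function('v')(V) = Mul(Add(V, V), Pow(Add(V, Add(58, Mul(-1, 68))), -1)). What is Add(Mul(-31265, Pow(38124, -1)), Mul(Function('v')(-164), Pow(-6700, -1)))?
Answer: Rational(-1519218403, 1851873300) ≈ -0.82037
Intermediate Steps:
Function('v')(V) = Mul(2, V, Pow(Add(-10, V), -1)) (Function('v')(V) = Mul(Mul(2, V), Pow(Add(V, Add(58, -68)), -1)) = Mul(Mul(2, V), Pow(Add(V, -10), -1)) = Mul(Mul(2, V), Pow(Add(-10, V), -1)) = Mul(2, V, Pow(Add(-10, V), -1)))
Add(Mul(-31265, Pow(38124, -1)), Mul(Function('v')(-164), Pow(-6700, -1))) = Add(Mul(-31265, Pow(38124, -1)), Mul(Mul(2, -164, Pow(Add(-10, -164), -1)), Pow(-6700, -1))) = Add(Mul(-31265, Rational(1, 38124)), Mul(Mul(2, -164, Pow(-174, -1)), Rational(-1, 6700))) = Add(Rational(-31265, 38124), Mul(Mul(2, -164, Rational(-1, 174)), Rational(-1, 6700))) = Add(Rational(-31265, 38124), Mul(Rational(164, 87), Rational(-1, 6700))) = Add(Rational(-31265, 38124), Rational(-41, 145725)) = Rational(-1519218403, 1851873300)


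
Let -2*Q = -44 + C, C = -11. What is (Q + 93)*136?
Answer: 16388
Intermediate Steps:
Q = 55/2 (Q = -(-44 - 11)/2 = -½*(-55) = 55/2 ≈ 27.500)
(Q + 93)*136 = (55/2 + 93)*136 = (241/2)*136 = 16388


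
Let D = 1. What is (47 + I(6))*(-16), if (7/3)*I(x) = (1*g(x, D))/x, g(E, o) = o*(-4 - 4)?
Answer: -5200/7 ≈ -742.86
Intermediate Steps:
g(E, o) = -8*o (g(E, o) = o*(-8) = -8*o)
I(x) = -24/(7*x) (I(x) = 3*((1*(-8*1))/x)/7 = 3*((1*(-8))/x)/7 = 3*(-8/x)/7 = -24/(7*x))
(47 + I(6))*(-16) = (47 - 24/7/6)*(-16) = (47 - 24/7*⅙)*(-16) = (47 - 4/7)*(-16) = (325/7)*(-16) = -5200/7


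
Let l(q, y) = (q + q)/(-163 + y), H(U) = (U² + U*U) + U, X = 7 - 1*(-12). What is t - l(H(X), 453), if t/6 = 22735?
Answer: 19778709/145 ≈ 1.3641e+5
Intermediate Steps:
X = 19 (X = 7 + 12 = 19)
H(U) = U + 2*U² (H(U) = (U² + U²) + U = 2*U² + U = U + 2*U²)
l(q, y) = 2*q/(-163 + y) (l(q, y) = (2*q)/(-163 + y) = 2*q/(-163 + y))
t = 136410 (t = 6*22735 = 136410)
t - l(H(X), 453) = 136410 - 2*19*(1 + 2*19)/(-163 + 453) = 136410 - 2*19*(1 + 38)/290 = 136410 - 2*19*39/290 = 136410 - 2*741/290 = 136410 - 1*741/145 = 136410 - 741/145 = 19778709/145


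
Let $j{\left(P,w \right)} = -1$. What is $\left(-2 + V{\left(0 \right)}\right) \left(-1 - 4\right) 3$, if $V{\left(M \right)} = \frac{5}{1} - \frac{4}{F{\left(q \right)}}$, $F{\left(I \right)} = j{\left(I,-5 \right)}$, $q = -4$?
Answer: $-105$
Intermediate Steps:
$F{\left(I \right)} = -1$
$V{\left(M \right)} = 9$ ($V{\left(M \right)} = \frac{5}{1} - \frac{4}{-1} = 5 \cdot 1 - -4 = 5 + 4 = 9$)
$\left(-2 + V{\left(0 \right)}\right) \left(-1 - 4\right) 3 = \left(-2 + 9\right) \left(-1 - 4\right) 3 = 7 \left(\left(-5\right) 3\right) = 7 \left(-15\right) = -105$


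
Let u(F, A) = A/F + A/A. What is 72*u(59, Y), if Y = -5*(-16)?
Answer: 10008/59 ≈ 169.63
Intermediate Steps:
Y = 80
u(F, A) = 1 + A/F (u(F, A) = A/F + 1 = 1 + A/F)
72*u(59, Y) = 72*((80 + 59)/59) = 72*((1/59)*139) = 72*(139/59) = 10008/59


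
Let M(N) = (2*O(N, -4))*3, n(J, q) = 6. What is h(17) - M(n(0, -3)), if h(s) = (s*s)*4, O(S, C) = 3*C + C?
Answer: 1252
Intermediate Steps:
O(S, C) = 4*C
h(s) = 4*s² (h(s) = s²*4 = 4*s²)
M(N) = -96 (M(N) = (2*(4*(-4)))*3 = (2*(-16))*3 = -32*3 = -96)
h(17) - M(n(0, -3)) = 4*17² - 1*(-96) = 4*289 + 96 = 1156 + 96 = 1252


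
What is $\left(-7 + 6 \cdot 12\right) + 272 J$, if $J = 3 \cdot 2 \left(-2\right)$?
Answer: $-3199$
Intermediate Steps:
$J = -12$ ($J = 6 \left(-2\right) = -12$)
$\left(-7 + 6 \cdot 12\right) + 272 J = \left(-7 + 6 \cdot 12\right) + 272 \left(-12\right) = \left(-7 + 72\right) - 3264 = 65 - 3264 = -3199$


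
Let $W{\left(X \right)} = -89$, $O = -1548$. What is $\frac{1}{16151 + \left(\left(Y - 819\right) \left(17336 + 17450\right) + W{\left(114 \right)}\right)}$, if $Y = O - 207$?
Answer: $- \frac{1}{89523102} \approx -1.117 \cdot 10^{-8}$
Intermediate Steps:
$Y = -1755$ ($Y = -1548 - 207 = -1755$)
$\frac{1}{16151 + \left(\left(Y - 819\right) \left(17336 + 17450\right) + W{\left(114 \right)}\right)} = \frac{1}{16151 + \left(\left(-1755 - 819\right) \left(17336 + 17450\right) - 89\right)} = \frac{1}{16151 - 89539253} = \frac{1}{-89523102} = - \frac{1}{89523102}$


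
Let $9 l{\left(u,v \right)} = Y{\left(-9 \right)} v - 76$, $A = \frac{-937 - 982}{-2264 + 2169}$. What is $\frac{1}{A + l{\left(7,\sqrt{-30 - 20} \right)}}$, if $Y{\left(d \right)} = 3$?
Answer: $\frac{23805}{291091} - \frac{3375 i \sqrt{2}}{291091} \approx 0.081779 - 0.016397 i$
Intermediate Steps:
$A = \frac{101}{5}$ ($A = - \frac{1919}{-95} = \left(-1919\right) \left(- \frac{1}{95}\right) = \frac{101}{5} \approx 20.2$)
$l{\left(u,v \right)} = - \frac{76}{9} + \frac{v}{3}$ ($l{\left(u,v \right)} = \frac{3 v - 76}{9} = \frac{-76 + 3 v}{9} = - \frac{76}{9} + \frac{v}{3}$)
$\frac{1}{A + l{\left(7,\sqrt{-30 - 20} \right)}} = \frac{1}{\frac{101}{5} - \left(\frac{76}{9} - \frac{\sqrt{-30 - 20}}{3}\right)} = \frac{1}{\frac{101}{5} - \left(\frac{76}{9} - \frac{\sqrt{-50}}{3}\right)} = \frac{1}{\frac{101}{5} - \left(\frac{76}{9} - \frac{5 i \sqrt{2}}{3}\right)} = \frac{1}{\frac{529}{45} + \frac{5 i \sqrt{2}}{3}}$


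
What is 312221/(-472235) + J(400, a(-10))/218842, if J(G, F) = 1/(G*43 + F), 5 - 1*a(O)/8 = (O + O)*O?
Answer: -213727068866049/323262696649360 ≈ -0.66116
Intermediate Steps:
a(O) = 40 - 16*O**2 (a(O) = 40 - 8*(O + O)*O = 40 - 8*2*O*O = 40 - 16*O**2)
J(G, F) = 1/(F + 43*G) (J(G, F) = 1/(43*G + F) = 1/(F + 43*G))
312221/(-472235) + J(400, a(-10))/218842 = 312221/(-472235) + 1/(((40 - 16*(-10)**2) + 43*400)*218842) = 312221*(-1/472235) + (1/218842)/((40 - 16*100) + 17200) = -312221/472235 + (1/218842)/((40 - 1600) + 17200) = -312221/472235 + (1/218842)/(-1560 + 17200) = -312221/472235 + (1/218842)/15640 = -312221/472235 + (1/15640)*(1/218842) = -312221/472235 + 1/3422688880 = -213727068866049/323262696649360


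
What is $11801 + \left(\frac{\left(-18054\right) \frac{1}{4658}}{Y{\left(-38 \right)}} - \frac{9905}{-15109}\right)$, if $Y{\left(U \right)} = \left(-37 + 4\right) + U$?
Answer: $\frac{1734441201457}{146965243} \approx 11802.0$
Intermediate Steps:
$Y{\left(U \right)} = -33 + U$
$11801 + \left(\frac{\left(-18054\right) \frac{1}{4658}}{Y{\left(-38 \right)}} - \frac{9905}{-15109}\right) = 11801 + \left(\frac{\left(-18054\right) \frac{1}{4658}}{-33 - 38} - \frac{9905}{-15109}\right) = 11801 + \left(\frac{\left(-18054\right) \frac{1}{4658}}{-71} - - \frac{9905}{15109}\right) = 11801 + \left(\left(- \frac{531}{137}\right) \left(- \frac{1}{71}\right) + \frac{9905}{15109}\right) = 11801 + \left(\frac{531}{9727} + \frac{9905}{15109}\right) = 11801 + \frac{104368814}{146965243} = \frac{1734441201457}{146965243}$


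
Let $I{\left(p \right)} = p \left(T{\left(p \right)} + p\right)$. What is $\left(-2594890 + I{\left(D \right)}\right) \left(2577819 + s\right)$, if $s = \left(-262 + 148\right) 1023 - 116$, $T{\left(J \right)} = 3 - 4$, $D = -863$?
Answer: $-4551173727898$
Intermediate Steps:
$T{\left(J \right)} = -1$
$I{\left(p \right)} = p \left(-1 + p\right)$
$s = -116738$ ($s = \left(-114\right) 1023 - 116 = -116622 - 116 = -116738$)
$\left(-2594890 + I{\left(D \right)}\right) \left(2577819 + s\right) = \left(-2594890 - 863 \left(-1 - 863\right)\right) \left(2577819 - 116738\right) = \left(-2594890 - -745632\right) 2461081 = \left(-2594890 + 745632\right) 2461081 = \left(-1849258\right) 2461081 = -4551173727898$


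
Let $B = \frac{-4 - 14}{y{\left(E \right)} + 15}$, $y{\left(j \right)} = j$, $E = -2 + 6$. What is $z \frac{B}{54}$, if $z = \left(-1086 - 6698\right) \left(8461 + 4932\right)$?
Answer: $\frac{104251112}{57} \approx 1.829 \cdot 10^{6}$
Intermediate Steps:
$E = 4$
$z = -104251112$ ($z = \left(-7784\right) 13393 = -104251112$)
$B = - \frac{18}{19}$ ($B = \frac{-4 - 14}{4 + 15} = - \frac{18}{19} \approx -0.94737$)
$z \frac{B}{54} = - 104251112 \left(- \frac{18}{19 \cdot 54}\right) = - 104251112 \left(\left(- \frac{18}{19}\right) \frac{1}{54}\right) = \left(-104251112\right) \left(- \frac{1}{57}\right) = \frac{104251112}{57}$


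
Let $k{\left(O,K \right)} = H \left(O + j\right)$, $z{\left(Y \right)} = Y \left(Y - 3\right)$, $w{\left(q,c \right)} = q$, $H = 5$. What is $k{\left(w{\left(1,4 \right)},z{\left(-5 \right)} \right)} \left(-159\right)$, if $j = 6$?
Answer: $-5565$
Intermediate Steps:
$z{\left(Y \right)} = Y \left(-3 + Y\right)$
$k{\left(O,K \right)} = 30 + 5 O$ ($k{\left(O,K \right)} = 5 \left(O + 6\right) = 5 \left(6 + O\right) = 30 + 5 O$)
$k{\left(w{\left(1,4 \right)},z{\left(-5 \right)} \right)} \left(-159\right) = \left(30 + 5 \cdot 1\right) \left(-159\right) = \left(30 + 5\right) \left(-159\right) = 35 \left(-159\right) = -5565$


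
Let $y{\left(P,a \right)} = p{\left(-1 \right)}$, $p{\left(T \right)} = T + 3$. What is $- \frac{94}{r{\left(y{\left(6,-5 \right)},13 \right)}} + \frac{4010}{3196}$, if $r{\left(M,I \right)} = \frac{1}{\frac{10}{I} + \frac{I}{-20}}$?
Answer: $- \frac{516909}{51935} \approx -9.953$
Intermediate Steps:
$p{\left(T \right)} = 3 + T$
$y{\left(P,a \right)} = 2$ ($y{\left(P,a \right)} = 3 - 1 = 2$)
$r{\left(M,I \right)} = \frac{1}{\frac{10}{I} - \frac{I}{20}}$ ($r{\left(M,I \right)} = \frac{1}{\frac{10}{I} + I \left(- \frac{1}{20}\right)} = \frac{1}{\frac{10}{I} - \frac{I}{20}}$)
$- \frac{94}{r{\left(y{\left(6,-5 \right)},13 \right)}} + \frac{4010}{3196} = - \frac{94}{\left(-20\right) 13 \frac{1}{-200 + 13^{2}}} + \frac{4010}{3196} = - \frac{94}{\left(-20\right) 13 \frac{1}{-200 + 169}} + 4010 \cdot \frac{1}{3196} = - \frac{94}{\left(-20\right) 13 \frac{1}{-31}} + \frac{2005}{1598} = - \frac{94}{\left(-20\right) 13 \left(- \frac{1}{31}\right)} + \frac{2005}{1598} = - \frac{94}{\frac{260}{31}} + \frac{2005}{1598} = \left(-94\right) \frac{31}{260} + \frac{2005}{1598} = - \frac{1457}{130} + \frac{2005}{1598} = - \frac{516909}{51935}$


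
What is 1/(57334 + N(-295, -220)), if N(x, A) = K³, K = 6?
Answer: 1/57550 ≈ 1.7376e-5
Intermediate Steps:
N(x, A) = 216 (N(x, A) = 6³ = 216)
1/(57334 + N(-295, -220)) = 1/(57334 + 216) = 1/57550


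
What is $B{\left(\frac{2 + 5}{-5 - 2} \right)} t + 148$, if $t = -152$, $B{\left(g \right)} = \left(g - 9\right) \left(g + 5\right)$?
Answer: $6228$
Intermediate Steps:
$B{\left(g \right)} = \left(-9 + g\right) \left(5 + g\right)$
$B{\left(\frac{2 + 5}{-5 - 2} \right)} t + 148 = \left(-45 + \left(\frac{2 + 5}{-5 - 2}\right)^{2} - 4 \frac{2 + 5}{-5 - 2}\right) \left(-152\right) + 148 = \left(-45 + \left(\frac{7}{-7}\right)^{2} - 4 \frac{7}{-7}\right) \left(-152\right) + 148 = \left(-45 + \left(7 \left(- \frac{1}{7}\right)\right)^{2} - 4 \cdot 7 \left(- \frac{1}{7}\right)\right) \left(-152\right) + 148 = \left(-45 + \left(-1\right)^{2} - -4\right) \left(-152\right) + 148 = \left(-45 + 1 + 4\right) \left(-152\right) + 148 = \left(-40\right) \left(-152\right) + 148 = 6080 + 148 = 6228$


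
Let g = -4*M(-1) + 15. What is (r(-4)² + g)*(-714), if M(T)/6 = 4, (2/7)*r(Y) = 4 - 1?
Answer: -41769/2 ≈ -20885.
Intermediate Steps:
r(Y) = 21/2 (r(Y) = 7*(4 - 1)/2 = (7/2)*3 = 21/2)
M(T) = 24 (M(T) = 6*4 = 24)
g = -81 (g = -4*24 + 15 = -96 + 15 = -81)
(r(-4)² + g)*(-714) = ((21/2)² - 81)*(-714) = (441/4 - 81)*(-714) = (117/4)*(-714) = -41769/2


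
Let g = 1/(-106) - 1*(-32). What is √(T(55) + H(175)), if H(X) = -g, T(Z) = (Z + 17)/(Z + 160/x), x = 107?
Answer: I*√1401290728630/213590 ≈ 5.5422*I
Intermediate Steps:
g = 3391/106 (g = -1/106 + 32 = 3391/106 ≈ 31.991)
T(Z) = (17 + Z)/(160/107 + Z) (T(Z) = (Z + 17)/(Z + 160/107) = (17 + Z)/(Z + 160*(1/107)) = (17 + Z)/(Z + 160/107) = (17 + Z)/(160/107 + Z))
H(X) = -3391/106 (H(X) = -1*3391/106 = -3391/106)
√(T(55) + H(175)) = √(107*(17 + 55)/(160 + 107*55) - 3391/106) = √(107*72/(160 + 5885) - 3391/106) = √(107*72/6045 - 3391/106) = √(107*(1/6045)*72 - 3391/106) = √(2568/2015 - 3391/106) = √(-6560657/213590) = I*√1401290728630/213590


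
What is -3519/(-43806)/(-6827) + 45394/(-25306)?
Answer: -2262630064207/1261350416662 ≈ -1.7938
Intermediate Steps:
-3519/(-43806)/(-6827) + 45394/(-25306) = -3519*(-1/43806)*(-1/6827) + 45394*(-1/25306) = (1173/14602)*(-1/6827) - 22697/12653 = -1173/99687854 - 22697/12653 = -2262630064207/1261350416662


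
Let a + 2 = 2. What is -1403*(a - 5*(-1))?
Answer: -7015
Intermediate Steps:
a = 0 (a = -2 + 2 = 0)
-1403*(a - 5*(-1)) = -1403*(0 - 5*(-1)) = -1403*(0 + 5) = -1403*5 = -7015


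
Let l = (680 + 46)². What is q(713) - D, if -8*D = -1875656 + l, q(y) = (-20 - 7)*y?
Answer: -375647/2 ≈ -1.8782e+5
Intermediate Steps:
l = 527076 (l = 726² = 527076)
q(y) = -27*y
D = 337145/2 (D = -(-1875656 + 527076)/8 = -⅛*(-1348580) = 337145/2 ≈ 1.6857e+5)
q(713) - D = -27*713 - 1*337145/2 = -19251 - 337145/2 = -375647/2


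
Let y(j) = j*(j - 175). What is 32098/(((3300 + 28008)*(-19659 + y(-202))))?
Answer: 16049/884372730 ≈ 1.8147e-5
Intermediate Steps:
y(j) = j*(-175 + j)
32098/(((3300 + 28008)*(-19659 + y(-202)))) = 32098/(((3300 + 28008)*(-19659 - 202*(-175 - 202)))) = 32098/((31308*(-19659 - 202*(-377)))) = 32098/((31308*(-19659 + 76154))) = 32098/((31308*56495)) = 32098/1768745460 = 32098*(1/1768745460) = 16049/884372730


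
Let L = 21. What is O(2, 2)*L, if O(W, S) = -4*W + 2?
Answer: -126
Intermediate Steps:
O(W, S) = 2 - 4*W
O(2, 2)*L = (2 - 4*2)*21 = (2 - 8)*21 = -6*21 = -126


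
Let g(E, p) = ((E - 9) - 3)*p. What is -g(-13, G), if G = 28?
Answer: 700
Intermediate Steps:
g(E, p) = p*(-12 + E) (g(E, p) = ((-9 + E) - 3)*p = (-12 + E)*p = p*(-12 + E))
-g(-13, G) = -28*(-12 - 13) = -28*(-25) = -1*(-700) = 700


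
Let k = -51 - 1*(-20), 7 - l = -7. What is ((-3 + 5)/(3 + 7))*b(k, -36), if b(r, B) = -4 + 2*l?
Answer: 24/5 ≈ 4.8000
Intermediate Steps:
l = 14 (l = 7 - 1*(-7) = 7 + 7 = 14)
k = -31 (k = -51 + 20 = -31)
b(r, B) = 24 (b(r, B) = -4 + 2*14 = -4 + 28 = 24)
((-3 + 5)/(3 + 7))*b(k, -36) = ((-3 + 5)/(3 + 7))*24 = (2/10)*24 = (2*(⅒))*24 = (⅕)*24 = 24/5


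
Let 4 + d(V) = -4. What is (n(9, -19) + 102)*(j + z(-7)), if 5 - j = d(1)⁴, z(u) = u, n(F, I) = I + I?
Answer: -262272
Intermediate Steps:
n(F, I) = 2*I
d(V) = -8 (d(V) = -4 - 4 = -8)
j = -4091 (j = 5 - 1*(-8)⁴ = 5 - 1*4096 = 5 - 4096 = -4091)
(n(9, -19) + 102)*(j + z(-7)) = (2*(-19) + 102)*(-4091 - 7) = (-38 + 102)*(-4098) = 64*(-4098) = -262272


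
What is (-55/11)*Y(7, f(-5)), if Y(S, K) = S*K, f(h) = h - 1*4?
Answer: 315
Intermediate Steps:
f(h) = -4 + h (f(h) = h - 4 = -4 + h)
Y(S, K) = K*S
(-55/11)*Y(7, f(-5)) = (-55/11)*((-4 - 5)*7) = (-55*1/11)*(-9*7) = -5*(-63) = 315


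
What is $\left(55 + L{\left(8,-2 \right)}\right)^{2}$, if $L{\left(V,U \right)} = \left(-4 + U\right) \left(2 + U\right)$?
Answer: $3025$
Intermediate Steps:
$\left(55 + L{\left(8,-2 \right)}\right)^{2} = \left(55 - \left(4 - 4\right)\right)^{2} = \left(55 + \left(-8 + 4 + 4\right)\right)^{2} = \left(55 + 0\right)^{2} = 55^{2} = 3025$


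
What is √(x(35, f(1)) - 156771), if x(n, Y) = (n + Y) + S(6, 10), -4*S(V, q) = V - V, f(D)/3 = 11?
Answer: I*√156703 ≈ 395.86*I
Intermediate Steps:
f(D) = 33 (f(D) = 3*11 = 33)
S(V, q) = 0 (S(V, q) = -(V - V)/4 = -¼*0 = 0)
x(n, Y) = Y + n (x(n, Y) = (n + Y) + 0 = (Y + n) + 0 = Y + n)
√(x(35, f(1)) - 156771) = √((33 + 35) - 156771) = √(68 - 156771) = √(-156703) = I*√156703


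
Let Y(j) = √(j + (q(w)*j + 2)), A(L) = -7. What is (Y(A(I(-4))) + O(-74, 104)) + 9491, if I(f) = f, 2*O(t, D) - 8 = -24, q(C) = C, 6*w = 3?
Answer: 9483 + I*√34/2 ≈ 9483.0 + 2.9155*I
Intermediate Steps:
w = ½ (w = (⅙)*3 = ½ ≈ 0.50000)
O(t, D) = -8 (O(t, D) = 4 + (½)*(-24) = 4 - 12 = -8)
Y(j) = √(2 + 3*j/2) (Y(j) = √(j + (j/2 + 2)) = √(j + (2 + j/2)) = √(2 + 3*j/2))
(Y(A(I(-4))) + O(-74, 104)) + 9491 = (√(8 + 6*(-7))/2 - 8) + 9491 = (√(8 - 42)/2 - 8) + 9491 = (√(-34)/2 - 8) + 9491 = ((I*√34)/2 - 8) + 9491 = (I*√34/2 - 8) + 9491 = (-8 + I*√34/2) + 9491 = 9483 + I*√34/2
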